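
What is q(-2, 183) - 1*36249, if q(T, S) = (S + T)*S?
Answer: -3126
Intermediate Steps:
q(T, S) = S*(S + T)
q(-2, 183) - 1*36249 = 183*(183 - 2) - 1*36249 = 183*181 - 36249 = 33123 - 36249 = -3126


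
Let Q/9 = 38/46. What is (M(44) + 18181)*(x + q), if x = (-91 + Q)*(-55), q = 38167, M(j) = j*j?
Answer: 19786095467/23 ≈ 8.6026e+8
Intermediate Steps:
Q = 171/23 (Q = 9*(38/46) = 9*(38*(1/46)) = 9*(19/23) = 171/23 ≈ 7.4348)
M(j) = j²
x = 105710/23 (x = (-91 + 171/23)*(-55) = -1922/23*(-55) = 105710/23 ≈ 4596.1)
(M(44) + 18181)*(x + q) = (44² + 18181)*(105710/23 + 38167) = (1936 + 18181)*(983551/23) = 20117*(983551/23) = 19786095467/23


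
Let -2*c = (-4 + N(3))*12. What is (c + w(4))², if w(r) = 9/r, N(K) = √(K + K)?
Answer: 14481/16 - 315*√6 ≈ 133.47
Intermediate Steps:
N(K) = √2*√K (N(K) = √(2*K) = √2*√K)
c = 24 - 6*√6 (c = -(-4 + √2*√3)*12/2 = -(-4 + √6)*12/2 = -(-48 + 12*√6)/2 = 24 - 6*√6 ≈ 9.3031)
(c + w(4))² = ((24 - 6*√6) + 9/4)² = (105/4 - 6*√6)²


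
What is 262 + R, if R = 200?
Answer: 462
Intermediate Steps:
262 + R = 262 + 200 = 462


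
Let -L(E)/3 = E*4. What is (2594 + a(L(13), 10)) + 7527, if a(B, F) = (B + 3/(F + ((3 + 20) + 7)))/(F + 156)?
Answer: 67197203/6640 ≈ 10120.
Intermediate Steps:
L(E) = -12*E (L(E) = -3*E*4 = -12*E)
a(B, F) = (B + 3/(30 + F))/(156 + F) (a(B, F) = (B + 3/(F + (23 + 7)))/(156 + F) = (B + 3/(F + 30))/(156 + F) = (B + 3/(30 + F))/(156 + F))
(2594 + a(L(13), 10)) + 7527 = (2594 + (3 + 30*(-12*13) - 12*13*10)/(4680 + 10**2 + 186*10)) + 7527 = (2594 + (3 + 30*(-156) - 156*10)/(4680 + 100 + 1860)) + 7527 = (2594 + (3 - 4680 - 1560)/6640) + 7527 = (2594 + (1/6640)*(-6237)) + 7527 = (2594 - 6237/6640) + 7527 = 17217923/6640 + 7527 = 67197203/6640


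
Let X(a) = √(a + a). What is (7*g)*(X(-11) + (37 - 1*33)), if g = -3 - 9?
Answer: -336 - 84*I*√22 ≈ -336.0 - 394.0*I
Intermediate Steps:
g = -12
X(a) = √2*√a (X(a) = √(2*a) = √2*√a)
(7*g)*(X(-11) + (37 - 1*33)) = (7*(-12))*(√2*√(-11) + (37 - 1*33)) = -84*(√2*(I*√11) + (37 - 33)) = -84*(I*√22 + 4) = -84*(4 + I*√22) = -336 - 84*I*√22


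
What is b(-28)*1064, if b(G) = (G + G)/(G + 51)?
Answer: -59584/23 ≈ -2590.6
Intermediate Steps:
b(G) = 2*G/(51 + G) (b(G) = (2*G)/(51 + G) = 2*G/(51 + G))
b(-28)*1064 = (2*(-28)/(51 - 28))*1064 = (2*(-28)/23)*1064 = (2*(-28)*(1/23))*1064 = -56/23*1064 = -59584/23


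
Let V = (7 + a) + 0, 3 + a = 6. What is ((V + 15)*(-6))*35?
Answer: -5250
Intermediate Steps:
a = 3 (a = -3 + 6 = 3)
V = 10 (V = (7 + 3) + 0 = 10 + 0 = 10)
((V + 15)*(-6))*35 = ((10 + 15)*(-6))*35 = (25*(-6))*35 = -150*35 = -5250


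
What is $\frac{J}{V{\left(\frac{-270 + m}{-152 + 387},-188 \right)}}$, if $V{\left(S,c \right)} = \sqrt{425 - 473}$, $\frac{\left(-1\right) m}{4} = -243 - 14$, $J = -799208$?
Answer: $\frac{199802 i \sqrt{3}}{3} \approx 1.1536 \cdot 10^{5} i$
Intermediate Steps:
$m = 1028$ ($m = - 4 \left(-243 - 14\right) = \left(-4\right) \left(-257\right) = 1028$)
$V{\left(S,c \right)} = 4 i \sqrt{3}$ ($V{\left(S,c \right)} = \sqrt{-48} = 4 i \sqrt{3}$)
$\frac{J}{V{\left(\frac{-270 + m}{-152 + 387},-188 \right)}} = - \frac{799208}{4 i \sqrt{3}} = - 799208 \left(- \frac{i \sqrt{3}}{12}\right) = \frac{199802 i \sqrt{3}}{3}$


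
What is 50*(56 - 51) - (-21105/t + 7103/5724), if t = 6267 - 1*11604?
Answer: 830948141/3394332 ≈ 244.80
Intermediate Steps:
t = -5337 (t = 6267 - 11604 = -5337)
50*(56 - 51) - (-21105/t + 7103/5724) = 50*(56 - 51) - (-21105/(-5337) + 7103/5724) = 50*5 - (-21105*(-1/5337) + 7103*(1/5724)) = 250 - (2345/593 + 7103/5724) = 250 - 1*17634859/3394332 = 250 - 17634859/3394332 = 830948141/3394332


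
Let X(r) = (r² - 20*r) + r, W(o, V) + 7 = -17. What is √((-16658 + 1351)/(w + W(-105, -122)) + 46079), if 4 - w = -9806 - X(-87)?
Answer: 5*√1156127709/792 ≈ 214.66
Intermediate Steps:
W(o, V) = -24 (W(o, V) = -7 - 17 = -24)
X(r) = r² - 19*r
w = 19032 (w = 4 - (-9806 - (-87)*(-19 - 87)) = 4 - (-9806 - (-87)*(-106)) = 4 - (-9806 - 1*9222) = 4 - (-9806 - 9222) = 4 - 1*(-19028) = 4 + 19028 = 19032)
√((-16658 + 1351)/(w + W(-105, -122)) + 46079) = √((-16658 + 1351)/(19032 - 24) + 46079) = √(-15307/19008 + 46079) = √(875854325/19008) = 5*√1156127709/792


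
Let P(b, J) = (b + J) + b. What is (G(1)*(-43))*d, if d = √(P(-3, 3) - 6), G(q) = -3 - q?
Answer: 516*I ≈ 516.0*I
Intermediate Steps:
P(b, J) = J + 2*b (P(b, J) = (J + b) + b = J + 2*b)
d = 3*I (d = √((3 + 2*(-3)) - 6) = √((3 - 6) - 6) = √(-3 - 6) = √(-9) = 3*I ≈ 3.0*I)
(G(1)*(-43))*d = ((-3 - 1*1)*(-43))*(3*I) = ((-3 - 1)*(-43))*(3*I) = (-4*(-43))*(3*I) = 172*(3*I) = 516*I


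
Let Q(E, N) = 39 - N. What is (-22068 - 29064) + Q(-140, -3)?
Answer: -51090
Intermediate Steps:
(-22068 - 29064) + Q(-140, -3) = (-22068 - 29064) + (39 - 1*(-3)) = -51132 + (39 + 3) = -51132 + 42 = -51090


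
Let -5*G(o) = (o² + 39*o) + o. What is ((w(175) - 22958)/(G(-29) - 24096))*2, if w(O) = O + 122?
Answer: 226610/120161 ≈ 1.8859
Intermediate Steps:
G(o) = -8*o - o²/5 (G(o) = -((o² + 39*o) + o)/5 = -(o² + 40*o)/5 = -8*o - o²/5)
w(O) = 122 + O
((w(175) - 22958)/(G(-29) - 24096))*2 = (((122 + 175) - 22958)/(-⅕*(-29)*(40 - 29) - 24096))*2 = ((297 - 22958)/(-⅕*(-29)*11 - 24096))*2 = -22661/(319/5 - 24096)*2 = -22661/(-120161/5)*2 = -22661*(-5/120161)*2 = (113305/120161)*2 = 226610/120161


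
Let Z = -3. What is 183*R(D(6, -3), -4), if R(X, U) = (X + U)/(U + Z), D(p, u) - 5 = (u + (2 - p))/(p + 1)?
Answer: 0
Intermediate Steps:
D(p, u) = 5 + (2 + u - p)/(1 + p) (D(p, u) = 5 + (u + (2 - p))/(p + 1) = 5 + (2 + u - p)/(1 + p))
R(X, U) = (U + X)/(-3 + U) (R(X, U) = (X + U)/(U - 3) = (U + X)/(-3 + U))
183*R(D(6, -3), -4) = 183*((-4 + (7 - 3 + 4*6)/(1 + 6))/(-3 - 4)) = 183*((-4 + (7 - 3 + 24)/7)/(-7)) = 183*(-(-4 + (⅐)*28)/7) = 183*(-(-4 + 4)/7) = 183*(-⅐*0) = 183*0 = 0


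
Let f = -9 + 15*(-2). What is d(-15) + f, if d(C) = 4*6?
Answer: -15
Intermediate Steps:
d(C) = 24
f = -39 (f = -9 - 30 = -39)
d(-15) + f = 24 - 39 = -15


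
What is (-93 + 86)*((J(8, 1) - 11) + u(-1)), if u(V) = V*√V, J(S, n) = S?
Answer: 21 + 7*I ≈ 21.0 + 7.0*I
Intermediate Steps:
u(V) = V^(3/2)
(-93 + 86)*((J(8, 1) - 11) + u(-1)) = (-93 + 86)*((8 - 11) + (-1)^(3/2)) = -7*(-3 - I) = 21 + 7*I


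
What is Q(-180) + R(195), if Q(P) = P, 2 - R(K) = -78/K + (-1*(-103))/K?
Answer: -6947/39 ≈ -178.13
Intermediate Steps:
R(K) = 2 - 25/K (R(K) = 2 - (-78/K + (-1*(-103))/K) = 2 - (-78/K + 103/K) = 2 - 25/K)
Q(-180) + R(195) = -180 + (2 - 25/195) = -180 + (2 - 25*1/195) = -180 + (2 - 5/39) = -180 + 73/39 = -6947/39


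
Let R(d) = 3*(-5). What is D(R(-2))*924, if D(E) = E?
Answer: -13860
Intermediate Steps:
R(d) = -15
D(R(-2))*924 = -15*924 = -13860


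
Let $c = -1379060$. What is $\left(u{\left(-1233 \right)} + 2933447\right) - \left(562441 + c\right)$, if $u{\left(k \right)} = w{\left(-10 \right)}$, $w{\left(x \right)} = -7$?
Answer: $3750059$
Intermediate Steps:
$u{\left(k \right)} = -7$
$\left(u{\left(-1233 \right)} + 2933447\right) - \left(562441 + c\right) = \left(-7 + 2933447\right) - -816619 = 2933440 + \left(-562441 + 1379060\right) = 2933440 + 816619 = 3750059$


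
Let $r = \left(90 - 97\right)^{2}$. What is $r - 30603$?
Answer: $-30554$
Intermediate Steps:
$r = 49$ ($r = \left(-7\right)^{2} = 49$)
$r - 30603 = 49 - 30603 = -30554$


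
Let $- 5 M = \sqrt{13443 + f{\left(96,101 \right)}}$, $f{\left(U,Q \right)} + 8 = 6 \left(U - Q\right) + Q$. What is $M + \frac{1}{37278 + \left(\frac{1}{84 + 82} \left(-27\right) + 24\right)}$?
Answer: $\frac{166}{6192105} - \frac{\sqrt{13506}}{5} \approx -23.243$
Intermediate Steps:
$f{\left(U,Q \right)} = -8 - 5 Q + 6 U$ ($f{\left(U,Q \right)} = -8 + \left(6 \left(U - Q\right) + Q\right) = -8 - \left(- 6 U + 5 Q\right) = -8 - 5 Q + 6 U$)
$M = - \frac{\sqrt{13506}}{5}$ ($M = - \frac{\sqrt{13443 - -63}}{5} = - \frac{\sqrt{13443 + 63}}{5} = - \frac{\sqrt{13506}}{5} \approx -23.243$)
$M + \frac{1}{37278 + \left(\frac{1}{84 + 82} \left(-27\right) + 24\right)} = - \frac{\sqrt{13506}}{5} + \frac{1}{37278 + \left(\frac{1}{84 + 82} \left(-27\right) + 24\right)} = - \frac{\sqrt{13506}}{5} + \frac{1}{37278 + \left(\frac{1}{166} \left(-27\right) + 24\right)} = - \frac{\sqrt{13506}}{5} + \frac{1}{37278 + \left(- \frac{27}{166} + 24\right)} = - \frac{\sqrt{13506}}{5} + \frac{1}{37278 + \frac{3957}{166}} = - \frac{\sqrt{13506}}{5} + \frac{1}{\frac{6192105}{166}} = - \frac{\sqrt{13506}}{5} + \frac{166}{6192105} = \frac{166}{6192105} - \frac{\sqrt{13506}}{5}$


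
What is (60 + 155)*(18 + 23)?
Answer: 8815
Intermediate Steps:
(60 + 155)*(18 + 23) = 215*41 = 8815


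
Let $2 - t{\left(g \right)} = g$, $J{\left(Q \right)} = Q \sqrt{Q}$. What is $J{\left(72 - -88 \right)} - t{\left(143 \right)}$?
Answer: $141 + 640 \sqrt{10} \approx 2164.9$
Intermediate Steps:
$J{\left(Q \right)} = Q^{\frac{3}{2}}$
$t{\left(g \right)} = 2 - g$
$J{\left(72 - -88 \right)} - t{\left(143 \right)} = \left(72 - -88\right)^{\frac{3}{2}} - \left(2 - 143\right) = \left(72 + 88\right)^{\frac{3}{2}} - \left(2 - 143\right) = 160^{\frac{3}{2}} - -141 = 640 \sqrt{10} + 141 = 141 + 640 \sqrt{10}$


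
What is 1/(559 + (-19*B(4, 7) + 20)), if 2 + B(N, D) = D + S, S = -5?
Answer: 1/579 ≈ 0.0017271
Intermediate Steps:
B(N, D) = -7 + D (B(N, D) = -2 + (D - 5) = -2 + (-5 + D) = -7 + D)
1/(559 + (-19*B(4, 7) + 20)) = 1/(559 + (-19*(-7 + 7) + 20)) = 1/(559 + (-19*0 + 20)) = 1/(559 + (0 + 20)) = 1/(559 + 20) = 1/579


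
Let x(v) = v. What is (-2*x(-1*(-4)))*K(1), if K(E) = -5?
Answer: 40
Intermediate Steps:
(-2*x(-1*(-4)))*K(1) = -(-2)*(-4)*(-5) = -2*4*(-5) = -8*(-5) = 40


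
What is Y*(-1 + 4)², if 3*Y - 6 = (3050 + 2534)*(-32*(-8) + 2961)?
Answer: 53891202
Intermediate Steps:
Y = 17963734/3 (Y = 2 + ((3050 + 2534)*(-32*(-8) + 2961))/3 = 2 + (5584*(256 + 2961))/3 = 2 + (5584*3217)/3 = 2 + (⅓)*17963728 = 2 + 17963728/3 = 17963734/3 ≈ 5.9879e+6)
Y*(-1 + 4)² = 17963734*(-1 + 4)²/3 = (17963734/3)*3² = (17963734/3)*9 = 53891202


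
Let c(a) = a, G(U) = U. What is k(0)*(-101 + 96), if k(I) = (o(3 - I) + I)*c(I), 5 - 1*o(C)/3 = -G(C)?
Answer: 0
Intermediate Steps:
o(C) = 15 + 3*C (o(C) = 15 - (-3)*C = 15 + 3*C)
k(I) = I*(24 - 2*I) (k(I) = ((15 + 3*(3 - I)) + I)*I = ((15 + (9 - 3*I)) + I)*I = ((24 - 3*I) + I)*I = (24 - 2*I)*I = I*(24 - 2*I))
k(0)*(-101 + 96) = (2*0*(12 - 1*0))*(-101 + 96) = (2*0*(12 + 0))*(-5) = (2*0*12)*(-5) = 0*(-5) = 0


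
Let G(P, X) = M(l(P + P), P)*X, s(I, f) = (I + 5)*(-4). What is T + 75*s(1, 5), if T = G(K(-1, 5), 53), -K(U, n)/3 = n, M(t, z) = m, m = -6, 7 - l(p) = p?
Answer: -2118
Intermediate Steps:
l(p) = 7 - p
M(t, z) = -6
s(I, f) = -20 - 4*I (s(I, f) = (5 + I)*(-4) = -20 - 4*I)
K(U, n) = -3*n
G(P, X) = -6*X
T = -318 (T = -6*53 = -318)
T + 75*s(1, 5) = -318 + 75*(-20 - 4*1) = -318 + 75*(-20 - 4) = -318 + 75*(-24) = -318 - 1800 = -2118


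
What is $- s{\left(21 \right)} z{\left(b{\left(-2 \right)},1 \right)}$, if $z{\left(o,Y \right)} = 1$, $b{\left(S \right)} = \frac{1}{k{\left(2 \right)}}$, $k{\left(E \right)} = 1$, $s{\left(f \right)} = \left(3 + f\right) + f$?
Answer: $-45$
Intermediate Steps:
$s{\left(f \right)} = 3 + 2 f$
$b{\left(S \right)} = 1$ ($b{\left(S \right)} = 1^{-1} = 1$)
$- s{\left(21 \right)} z{\left(b{\left(-2 \right)},1 \right)} = - \left(3 + 2 \cdot 21\right) 1 = - \left(3 + 42\right) 1 = - 45 \cdot 1 = \left(-1\right) 45 = -45$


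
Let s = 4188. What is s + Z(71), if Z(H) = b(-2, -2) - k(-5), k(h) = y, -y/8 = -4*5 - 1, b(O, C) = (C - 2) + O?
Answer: 4014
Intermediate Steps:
b(O, C) = -2 + C + O (b(O, C) = (-2 + C) + O = -2 + C + O)
y = 168 (y = -8*(-4*5 - 1) = -8*(-20 - 1) = -8*(-21) = 168)
k(h) = 168
Z(H) = -174 (Z(H) = (-2 - 2 - 2) - 1*168 = -6 - 168 = -174)
s + Z(71) = 4188 - 174 = 4014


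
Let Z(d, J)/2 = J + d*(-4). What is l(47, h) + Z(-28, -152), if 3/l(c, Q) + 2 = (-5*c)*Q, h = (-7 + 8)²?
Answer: -6321/79 ≈ -80.013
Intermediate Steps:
h = 1 (h = 1² = 1)
l(c, Q) = 3/(-2 - 5*Q*c) (l(c, Q) = 3/(-2 + (-5*c)*Q) = 3/(-2 - 5*Q*c))
Z(d, J) = -8*d + 2*J (Z(d, J) = 2*(J + d*(-4)) = 2*(J - 4*d) = -8*d + 2*J)
l(47, h) + Z(-28, -152) = -3/(2 + 5*1*47) + (-8*(-28) + 2*(-152)) = -3/(2 + 235) + (224 - 304) = -3/237 - 80 = -3*1/237 - 80 = -1/79 - 80 = -6321/79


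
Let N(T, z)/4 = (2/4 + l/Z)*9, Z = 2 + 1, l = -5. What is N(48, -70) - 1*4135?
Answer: -4177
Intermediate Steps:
Z = 3
N(T, z) = -42 (N(T, z) = 4*((2/4 - 5/3)*9) = 4*((2*(¼) - 5*⅓)*9) = 4*((½ - 5/3)*9) = 4*(-7/6*9) = 4*(-21/2) = -42)
N(48, -70) - 1*4135 = -42 - 1*4135 = -42 - 4135 = -4177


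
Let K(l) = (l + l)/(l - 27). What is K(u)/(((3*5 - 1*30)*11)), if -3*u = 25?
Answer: -5/1749 ≈ -0.0028588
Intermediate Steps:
u = -25/3 (u = -⅓*25 = -25/3 ≈ -8.3333)
K(l) = 2*l/(-27 + l) (K(l) = (2*l)/(-27 + l) = 2*l/(-27 + l))
K(u)/(((3*5 - 1*30)*11)) = (2*(-25/3)/(-27 - 25/3))/(((3*5 - 1*30)*11)) = (2*(-25/3)/(-106/3))/(((15 - 30)*11)) = (2*(-25/3)*(-3/106))/((-15*11)) = (25/53)/(-165) = (25/53)*(-1/165) = -5/1749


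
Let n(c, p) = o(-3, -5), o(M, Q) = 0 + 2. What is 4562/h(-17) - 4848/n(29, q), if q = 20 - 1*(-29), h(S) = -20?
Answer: -26521/10 ≈ -2652.1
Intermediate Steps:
q = 49 (q = 20 + 29 = 49)
o(M, Q) = 2
n(c, p) = 2
4562/h(-17) - 4848/n(29, q) = 4562/(-20) - 4848/2 = 4562*(-1/20) - 4848*½ = -2281/10 - 2424 = -26521/10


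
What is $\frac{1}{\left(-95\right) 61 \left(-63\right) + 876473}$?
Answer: $\frac{1}{1241558} \approx 8.0544 \cdot 10^{-7}$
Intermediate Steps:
$\frac{1}{\left(-95\right) 61 \left(-63\right) + 876473} = \frac{1}{\left(-5795\right) \left(-63\right) + 876473} = \frac{1}{365085 + 876473} = \frac{1}{1241558}$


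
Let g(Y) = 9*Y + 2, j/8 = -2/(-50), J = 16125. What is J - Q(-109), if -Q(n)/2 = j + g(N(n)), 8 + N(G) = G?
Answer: 350591/25 ≈ 14024.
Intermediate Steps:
j = 8/25 (j = 8*(-2/(-50)) = 8*(-2*(-1/50)) = 8*(1/25) = 8/25 ≈ 0.32000)
N(G) = -8 + G
g(Y) = 2 + 9*Y
Q(n) = 3484/25 - 18*n (Q(n) = -2*(8/25 + (2 + 9*(-8 + n))) = -2*(8/25 + (2 + (-72 + 9*n))) = -2*(8/25 + (-70 + 9*n)) = -2*(-1742/25 + 9*n) = 3484/25 - 18*n)
J - Q(-109) = 16125 - (3484/25 - 18*(-109)) = 16125 - (3484/25 + 1962) = 16125 - 1*52534/25 = 16125 - 52534/25 = 350591/25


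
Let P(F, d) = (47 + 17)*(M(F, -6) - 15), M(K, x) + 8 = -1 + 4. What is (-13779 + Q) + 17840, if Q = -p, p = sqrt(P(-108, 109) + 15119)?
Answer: 4061 - sqrt(13839) ≈ 3943.4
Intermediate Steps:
M(K, x) = -5 (M(K, x) = -8 + (-1 + 4) = -8 + 3 = -5)
P(F, d) = -1280 (P(F, d) = (47 + 17)*(-5 - 15) = 64*(-20) = -1280)
p = sqrt(13839) (p = sqrt(-1280 + 15119) = sqrt(13839) ≈ 117.64)
Q = -sqrt(13839) ≈ -117.64
(-13779 + Q) + 17840 = (-13779 - sqrt(13839)) + 17840 = 4061 - sqrt(13839)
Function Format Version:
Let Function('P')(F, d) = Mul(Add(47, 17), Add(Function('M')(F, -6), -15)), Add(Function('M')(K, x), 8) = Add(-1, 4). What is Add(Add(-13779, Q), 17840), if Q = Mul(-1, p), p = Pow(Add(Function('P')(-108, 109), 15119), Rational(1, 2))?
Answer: Add(4061, Mul(-1, Pow(13839, Rational(1, 2)))) ≈ 3943.4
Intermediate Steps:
Function('M')(K, x) = -5 (Function('M')(K, x) = Add(-8, Add(-1, 4)) = Add(-8, 3) = -5)
Function('P')(F, d) = -1280 (Function('P')(F, d) = Mul(Add(47, 17), Add(-5, -15)) = Mul(64, -20) = -1280)
p = Pow(13839, Rational(1, 2)) (p = Pow(Add(-1280, 15119), Rational(1, 2)) = Pow(13839, Rational(1, 2)) ≈ 117.64)
Q = Mul(-1, Pow(13839, Rational(1, 2))) ≈ -117.64
Add(Add(-13779, Q), 17840) = Add(Add(-13779, Mul(-1, Pow(13839, Rational(1, 2)))), 17840) = Add(4061, Mul(-1, Pow(13839, Rational(1, 2))))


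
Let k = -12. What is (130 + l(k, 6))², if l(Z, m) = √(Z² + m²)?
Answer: 17080 + 1560*√5 ≈ 20568.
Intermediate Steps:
(130 + l(k, 6))² = (130 + √((-12)² + 6²))² = (130 + √(144 + 36))² = (130 + √180)² = (130 + 6*√5)²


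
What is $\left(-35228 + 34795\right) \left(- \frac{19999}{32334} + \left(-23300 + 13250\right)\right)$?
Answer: $\frac{140714910667}{32334} \approx 4.3519 \cdot 10^{6}$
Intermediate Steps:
$\left(-35228 + 34795\right) \left(- \frac{19999}{32334} + \left(-23300 + 13250\right)\right) = - 433 \left(\left(-19999\right) \frac{1}{32334} - 10050\right) = - 433 \left(- \frac{19999}{32334} - 10050\right) = \left(-433\right) \left(- \frac{324976699}{32334}\right) = \frac{140714910667}{32334}$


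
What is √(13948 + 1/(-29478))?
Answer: √41938232586/1734 ≈ 118.10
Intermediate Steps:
√(13948 + 1/(-29478)) = √(13948 - 1/29478) = √(411159143/29478) = √41938232586/1734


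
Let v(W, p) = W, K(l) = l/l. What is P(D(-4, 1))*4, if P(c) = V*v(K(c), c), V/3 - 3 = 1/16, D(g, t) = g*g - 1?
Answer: 147/4 ≈ 36.750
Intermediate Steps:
D(g, t) = -1 + g² (D(g, t) = g² - 1 = -1 + g²)
K(l) = 1
V = 147/16 (V = 9 + 3/16 = 147/16 ≈ 9.1875)
P(c) = 147/16 (P(c) = (147/16)*1 = 147/16)
P(D(-4, 1))*4 = (147/16)*4 = 147/4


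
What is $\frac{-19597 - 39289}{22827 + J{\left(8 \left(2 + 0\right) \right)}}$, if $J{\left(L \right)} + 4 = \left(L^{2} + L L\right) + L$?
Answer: $- \frac{58886}{23351} \approx -2.5218$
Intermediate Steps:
$J{\left(L \right)} = -4 + L + 2 L^{2}$ ($J{\left(L \right)} = -4 + \left(\left(L^{2} + L L\right) + L\right) = -4 + \left(\left(L^{2} + L^{2}\right) + L\right) = -4 + \left(2 L^{2} + L\right) = -4 + \left(L + 2 L^{2}\right) = -4 + L + 2 L^{2}$)
$\frac{-19597 - 39289}{22827 + J{\left(8 \left(2 + 0\right) \right)}} = \frac{-19597 - 39289}{22827 + \left(-4 + 8 \left(2 + 0\right) + 2 \left(8 \left(2 + 0\right)\right)^{2}\right)} = - \frac{58886}{22827 + \left(-4 + 8 \cdot 2 + 2 \left(8 \cdot 2\right)^{2}\right)} = - \frac{58886}{22827 + \left(-4 + 16 + 2 \cdot 16^{2}\right)} = - \frac{58886}{22827 + \left(-4 + 16 + 2 \cdot 256\right)} = - \frac{58886}{22827 + \left(-4 + 16 + 512\right)} = - \frac{58886}{22827 + 524} = - \frac{58886}{23351}$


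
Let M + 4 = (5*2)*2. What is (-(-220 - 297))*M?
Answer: 8272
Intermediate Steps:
M = 16 (M = -4 + (5*2)*2 = -4 + 10*2 = -4 + 20 = 16)
(-(-220 - 297))*M = -(-220 - 297)*16 = -1*(-517)*16 = 517*16 = 8272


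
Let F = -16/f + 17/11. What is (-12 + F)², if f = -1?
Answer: 3721/121 ≈ 30.752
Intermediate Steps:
F = 193/11 (F = -16/(-1) + 17/11 = -16*(-1) + 17*(1/11) = 16 + 17/11 = 193/11 ≈ 17.545)
(-12 + F)² = (-12 + 193/11)² = (61/11)² = 3721/121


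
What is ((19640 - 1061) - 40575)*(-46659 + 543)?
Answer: 1014367536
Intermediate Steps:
((19640 - 1061) - 40575)*(-46659 + 543) = (18579 - 40575)*(-46116) = -21996*(-46116) = 1014367536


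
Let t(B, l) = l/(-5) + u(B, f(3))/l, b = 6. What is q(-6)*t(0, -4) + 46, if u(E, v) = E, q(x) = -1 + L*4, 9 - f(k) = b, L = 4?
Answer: 58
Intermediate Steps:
f(k) = 3 (f(k) = 9 - 1*6 = 9 - 6 = 3)
q(x) = 15 (q(x) = -1 + 4*4 = -1 + 16 = 15)
t(B, l) = -l/5 + B/l (t(B, l) = l/(-5) + B/l = l*(-⅕) + B/l = -l/5 + B/l)
q(-6)*t(0, -4) + 46 = 15*(-⅕*(-4) + 0/(-4)) + 46 = 15*(⅘ + 0*(-¼)) + 46 = 15*(⅘ + 0) + 46 = 15*(⅘) + 46 = 12 + 46 = 58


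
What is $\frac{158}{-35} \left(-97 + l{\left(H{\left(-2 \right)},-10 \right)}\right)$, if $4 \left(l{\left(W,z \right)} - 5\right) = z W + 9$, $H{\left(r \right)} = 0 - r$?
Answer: $\frac{29941}{70} \approx 427.73$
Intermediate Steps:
$H{\left(r \right)} = - r$
$l{\left(W,z \right)} = \frac{29}{4} + \frac{W z}{4}$ ($l{\left(W,z \right)} = 5 + \frac{z W + 9}{4} = 5 + \frac{W z + 9}{4} = 5 + \frac{9 + W z}{4} = 5 + \left(\frac{9}{4} + \frac{W z}{4}\right) = \frac{29}{4} + \frac{W z}{4}$)
$\frac{158}{-35} \left(-97 + l{\left(H{\left(-2 \right)},-10 \right)}\right) = \frac{158}{-35} \left(-97 + \left(\frac{29}{4} + \frac{1}{4} \left(\left(-1\right) \left(-2\right)\right) \left(-10\right)\right)\right) = 158 \left(- \frac{1}{35}\right) \left(-97 + \left(\frac{29}{4} + \frac{1}{4} \cdot 2 \left(-10\right)\right)\right) = - \frac{158 \left(-97 + \left(\frac{29}{4} - 5\right)\right)}{35} = - \frac{158 \left(-97 + \frac{9}{4}\right)}{35} = \left(- \frac{158}{35}\right) \left(- \frac{379}{4}\right) = \frac{29941}{70}$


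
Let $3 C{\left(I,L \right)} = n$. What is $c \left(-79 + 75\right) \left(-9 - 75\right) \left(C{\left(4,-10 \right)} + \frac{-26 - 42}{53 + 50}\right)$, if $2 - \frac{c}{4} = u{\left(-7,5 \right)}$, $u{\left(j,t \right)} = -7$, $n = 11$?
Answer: $\frac{3745728}{103} \approx 36366.0$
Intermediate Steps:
$C{\left(I,L \right)} = \frac{11}{3}$ ($C{\left(I,L \right)} = \frac{1}{3} \cdot 11 = \frac{11}{3}$)
$c = 36$ ($c = 8 - -28 = 8 + 28 = 36$)
$c \left(-79 + 75\right) \left(-9 - 75\right) \left(C{\left(4,-10 \right)} + \frac{-26 - 42}{53 + 50}\right) = 36 \left(-79 + 75\right) \left(-9 - 75\right) \left(\frac{11}{3} + \frac{-26 - 42}{53 + 50}\right) = 36 \left(\left(-4\right) \left(-84\right)\right) \left(\frac{11}{3} - \frac{68}{103}\right) = 36 \cdot 336 \left(\frac{11}{3} - \frac{68}{103}\right) = 12096 \left(\frac{11}{3} - \frac{68}{103}\right) = 12096 \cdot \frac{929}{309} = \frac{3745728}{103}$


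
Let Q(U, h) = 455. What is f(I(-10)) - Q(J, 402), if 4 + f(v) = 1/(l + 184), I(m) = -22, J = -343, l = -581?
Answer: -182224/397 ≈ -459.00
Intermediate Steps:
f(v) = -1589/397 (f(v) = -4 + 1/(-581 + 184) = -4 + 1/(-397) = -4 - 1/397 = -1589/397)
f(I(-10)) - Q(J, 402) = -1589/397 - 1*455 = -1589/397 - 455 = -182224/397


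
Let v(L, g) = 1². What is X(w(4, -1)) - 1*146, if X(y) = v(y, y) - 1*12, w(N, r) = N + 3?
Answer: -157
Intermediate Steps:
v(L, g) = 1
w(N, r) = 3 + N
X(y) = -11 (X(y) = 1 - 1*12 = 1 - 12 = -11)
X(w(4, -1)) - 1*146 = -11 - 1*146 = -11 - 146 = -157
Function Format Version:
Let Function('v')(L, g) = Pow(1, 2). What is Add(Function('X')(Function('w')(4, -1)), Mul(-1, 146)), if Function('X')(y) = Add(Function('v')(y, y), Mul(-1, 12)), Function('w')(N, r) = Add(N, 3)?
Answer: -157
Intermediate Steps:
Function('v')(L, g) = 1
Function('w')(N, r) = Add(3, N)
Function('X')(y) = -11 (Function('X')(y) = Add(1, Mul(-1, 12)) = Add(1, -12) = -11)
Add(Function('X')(Function('w')(4, -1)), Mul(-1, 146)) = Add(-11, Mul(-1, 146)) = Add(-11, -146) = -157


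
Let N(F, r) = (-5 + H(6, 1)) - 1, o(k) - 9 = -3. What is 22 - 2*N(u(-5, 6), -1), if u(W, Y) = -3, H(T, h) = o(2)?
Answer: 22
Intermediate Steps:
o(k) = 6 (o(k) = 9 - 3 = 6)
H(T, h) = 6
N(F, r) = 0 (N(F, r) = (-5 + 6) - 1 = 1 - 1 = 0)
22 - 2*N(u(-5, 6), -1) = 22 - 2*0 = 22 + 0 = 22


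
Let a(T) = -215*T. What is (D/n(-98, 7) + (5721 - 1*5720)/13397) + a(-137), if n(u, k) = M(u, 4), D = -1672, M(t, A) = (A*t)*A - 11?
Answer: 623109436028/21153863 ≈ 29456.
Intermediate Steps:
M(t, A) = -11 + t*A² (M(t, A) = t*A² - 11 = -11 + t*A²)
n(u, k) = -11 + 16*u (n(u, k) = -11 + u*4² = -11 + u*16 = -11 + 16*u)
(D/n(-98, 7) + (5721 - 1*5720)/13397) + a(-137) = (-1672/(-11 + 16*(-98)) + (5721 - 1*5720)/13397) - 215*(-137) = (-1672/(-11 - 1568) + (5721 - 5720)*(1/13397)) + 29455 = (-1672/(-1579) + 1*(1/13397)) + 29455 = (-1672*(-1/1579) + 1/13397) + 29455 = (1672/1579 + 1/13397) + 29455 = 22401363/21153863 + 29455 = 623109436028/21153863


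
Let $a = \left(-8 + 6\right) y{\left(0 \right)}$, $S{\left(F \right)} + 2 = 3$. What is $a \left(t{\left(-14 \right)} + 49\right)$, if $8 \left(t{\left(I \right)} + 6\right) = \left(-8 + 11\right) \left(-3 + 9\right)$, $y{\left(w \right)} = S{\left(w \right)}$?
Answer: $- \frac{181}{2} \approx -90.5$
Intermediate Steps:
$S{\left(F \right)} = 1$ ($S{\left(F \right)} = -2 + 3 = 1$)
$y{\left(w \right)} = 1$
$a = -2$ ($a = \left(-8 + 6\right) 1 = \left(-2\right) 1 = -2$)
$t{\left(I \right)} = - \frac{15}{4}$ ($t{\left(I \right)} = -6 + \frac{\left(-8 + 11\right) \left(-3 + 9\right)}{8} = -6 + \frac{3 \cdot 6}{8} = -6 + \frac{1}{8} \cdot 18 = -6 + \frac{9}{4} = - \frac{15}{4}$)
$a \left(t{\left(-14 \right)} + 49\right) = - 2 \left(- \frac{15}{4} + 49\right) = \left(-2\right) \frac{181}{4} = - \frac{181}{2}$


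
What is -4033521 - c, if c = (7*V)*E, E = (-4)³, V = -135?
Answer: -4094001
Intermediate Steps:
E = -64
c = 60480 (c = (7*(-135))*(-64) = -945*(-64) = 60480)
-4033521 - c = -4033521 - 1*60480 = -4033521 - 60480 = -4094001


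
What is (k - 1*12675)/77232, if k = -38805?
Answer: -2145/3218 ≈ -0.66656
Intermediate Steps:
(k - 1*12675)/77232 = (-38805 - 1*12675)/77232 = (-38805 - 12675)*(1/77232) = -51480*1/77232 = -2145/3218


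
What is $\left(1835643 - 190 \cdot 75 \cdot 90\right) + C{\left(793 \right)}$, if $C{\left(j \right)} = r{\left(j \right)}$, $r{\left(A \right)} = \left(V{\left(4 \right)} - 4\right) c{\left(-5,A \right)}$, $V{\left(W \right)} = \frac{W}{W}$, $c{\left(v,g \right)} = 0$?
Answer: $553143$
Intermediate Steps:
$V{\left(W \right)} = 1$
$r{\left(A \right)} = 0$ ($r{\left(A \right)} = \left(1 - 4\right) 0 = \left(-3\right) 0 = 0$)
$C{\left(j \right)} = 0$
$\left(1835643 - 190 \cdot 75 \cdot 90\right) + C{\left(793 \right)} = \left(1835643 - 190 \cdot 75 \cdot 90\right) + 0 = \left(1835643 - 1282500\right) + 0 = 553143 + 0 = 553143$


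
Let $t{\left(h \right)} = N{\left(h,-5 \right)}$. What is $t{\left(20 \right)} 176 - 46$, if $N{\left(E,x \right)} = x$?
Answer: $-926$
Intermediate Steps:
$t{\left(h \right)} = -5$
$t{\left(20 \right)} 176 - 46 = \left(-5\right) 176 - 46 = -880 - 46 = -926$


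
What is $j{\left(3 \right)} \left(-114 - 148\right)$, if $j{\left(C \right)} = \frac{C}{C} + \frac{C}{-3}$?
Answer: $0$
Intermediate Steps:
$j{\left(C \right)} = 1 - \frac{C}{3}$ ($j{\left(C \right)} = 1 + C \left(- \frac{1}{3}\right) = 1 - \frac{C}{3}$)
$j{\left(3 \right)} \left(-114 - 148\right) = \left(1 - 1\right) \left(-114 - 148\right) = \left(1 - 1\right) \left(-262\right) = 0 \left(-262\right) = 0$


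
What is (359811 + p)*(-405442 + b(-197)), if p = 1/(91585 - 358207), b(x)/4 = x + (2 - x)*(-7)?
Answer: -19752809439530341/133311 ≈ -1.4817e+11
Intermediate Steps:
b(x) = -56 + 32*x (b(x) = 4*(x + (2 - x)*(-7)) = 4*(x + (-14 + 7*x)) = 4*(-14 + 8*x) = -56 + 32*x)
p = -1/266622 (p = 1/(-266622) = -1/266622 ≈ -3.7506e-6)
(359811 + p)*(-405442 + b(-197)) = (359811 - 1/266622)*(-405442 + (-56 + 32*(-197))) = 95933528441*(-405442 + (-56 - 6304))/266622 = 95933528441*(-405442 - 6360)/266622 = (95933528441/266622)*(-411802) = -19752809439530341/133311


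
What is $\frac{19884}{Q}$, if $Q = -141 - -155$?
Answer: $\frac{9942}{7} \approx 1420.3$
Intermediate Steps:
$Q = 14$ ($Q = -141 + 155 = 14$)
$\frac{19884}{Q} = \frac{19884}{14} = 19884 \cdot \frac{1}{14} = \frac{9942}{7}$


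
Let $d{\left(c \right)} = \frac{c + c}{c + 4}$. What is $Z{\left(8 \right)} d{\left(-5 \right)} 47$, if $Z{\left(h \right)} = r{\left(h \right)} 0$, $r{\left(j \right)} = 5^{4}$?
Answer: $0$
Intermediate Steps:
$r{\left(j \right)} = 625$
$d{\left(c \right)} = \frac{2 c}{4 + c}$
$Z{\left(h \right)} = 0$ ($Z{\left(h \right)} = 625 \cdot 0 = 0$)
$Z{\left(8 \right)} d{\left(-5 \right)} 47 = 0 \cdot 2 \left(-5\right) \frac{1}{4 - 5} \cdot 47 = 0 \cdot 2 \left(-5\right) \frac{1}{-1} \cdot 47 = 0 \cdot 2 \left(-5\right) \left(-1\right) 47 = 0 \cdot 10 \cdot 47 = 0 \cdot 47 = 0$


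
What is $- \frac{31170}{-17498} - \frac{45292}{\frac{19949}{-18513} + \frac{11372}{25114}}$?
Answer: $\frac{92119862650489503}{1270658171575} \approx 72498.0$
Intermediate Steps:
$- \frac{31170}{-17498} - \frac{45292}{\frac{19949}{-18513} + \frac{11372}{25114}} = \left(-31170\right) \left(- \frac{1}{17498}\right) - \frac{45292}{19949 \left(- \frac{1}{18513}\right) + 11372 \cdot \frac{1}{25114}} = \frac{15585}{8749} - \frac{45292}{- \frac{19949}{18513} + \frac{5686}{12557}} = \frac{15585}{8749} - \frac{45292}{- \frac{145234675}{232467741}} = \frac{15585}{8749} - - \frac{10528928925372}{145234675} = \frac{15585}{8749} + \frac{10528928925372}{145234675} = \frac{92119862650489503}{1270658171575}$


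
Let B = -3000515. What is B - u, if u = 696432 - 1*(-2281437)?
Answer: -5978384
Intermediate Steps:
u = 2977869 (u = 696432 + 2281437 = 2977869)
B - u = -3000515 - 1*2977869 = -3000515 - 2977869 = -5978384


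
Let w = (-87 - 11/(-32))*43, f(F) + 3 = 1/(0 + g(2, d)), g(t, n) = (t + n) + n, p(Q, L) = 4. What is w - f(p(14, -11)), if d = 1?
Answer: -119151/32 ≈ -3723.5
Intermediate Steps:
g(t, n) = t + 2*n (g(t, n) = (n + t) + n = t + 2*n)
f(F) = -11/4 (f(F) = -3 + 1/(0 + (2 + 2*1)) = -3 + 1/(0 + (2 + 2)) = -3 + 1/(0 + 4) = -3 + 1/4 = -3 + ¼ = -11/4)
w = -119239/32 (w = (-87 - 11*(-1/32))*43 = (-87 + 11/32)*43 = -2773/32*43 = -119239/32 ≈ -3726.2)
w - f(p(14, -11)) = -119239/32 - 1*(-11/4) = -119239/32 + 11/4 = -119151/32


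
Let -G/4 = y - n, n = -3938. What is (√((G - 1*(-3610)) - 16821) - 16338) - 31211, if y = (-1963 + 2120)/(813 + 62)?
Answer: -47549 + 3*I*√98557095/175 ≈ -47549.0 + 170.19*I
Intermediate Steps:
y = 157/875 ≈ 0.17943
G = -13783628/875 (G = -4*(157/875 - 1*(-3938)) = -4*(157/875 + 3938) = -4*3445907/875 = -13783628/875 ≈ -15753.)
(√((G - 1*(-3610)) - 16821) - 16338) - 31211 = (√((-13783628/875 - 1*(-3610)) - 16821) - 16338) - 31211 = (√((-13783628/875 + 3610) - 16821) - 16338) - 31211 = (√(-10624878/875 - 16821) - 16338) - 31211 = (√(-25343253/875) - 16338) - 31211 = (3*I*√98557095/175 - 16338) - 31211 = (-16338 + 3*I*√98557095/175) - 31211 = -47549 + 3*I*√98557095/175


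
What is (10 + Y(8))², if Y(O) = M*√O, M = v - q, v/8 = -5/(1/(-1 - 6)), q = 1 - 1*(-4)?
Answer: 605100 + 11000*√2 ≈ 6.2066e+5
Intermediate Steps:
q = 5 (q = 1 + 4 = 5)
v = 280 (v = 8*(-5/(1/(-1 - 6))) = 8*(-5/(1/(-7))) = 8*(-5/(-⅐)) = 8*(-5*(-7)) = 8*35 = 280)
M = 275 (M = 280 - 1*5 = 280 - 5 = 275)
Y(O) = 275*√O
(10 + Y(8))² = (10 + 275*√8)² = (10 + 275*(2*√2))² = (10 + 550*√2)²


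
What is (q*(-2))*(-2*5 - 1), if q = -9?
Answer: -198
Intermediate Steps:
(q*(-2))*(-2*5 - 1) = (-9*(-2))*(-2*5 - 1) = 18*(-10 - 1) = 18*(-11) = -198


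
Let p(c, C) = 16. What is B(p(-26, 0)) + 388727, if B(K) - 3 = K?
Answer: 388746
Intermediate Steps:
B(K) = 3 + K
B(p(-26, 0)) + 388727 = (3 + 16) + 388727 = 19 + 388727 = 388746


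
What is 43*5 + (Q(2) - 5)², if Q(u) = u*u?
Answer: 216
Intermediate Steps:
Q(u) = u²
43*5 + (Q(2) - 5)² = 43*5 + (2² - 5)² = 215 + (4 - 5)² = 215 + (-1)² = 215 + 1 = 216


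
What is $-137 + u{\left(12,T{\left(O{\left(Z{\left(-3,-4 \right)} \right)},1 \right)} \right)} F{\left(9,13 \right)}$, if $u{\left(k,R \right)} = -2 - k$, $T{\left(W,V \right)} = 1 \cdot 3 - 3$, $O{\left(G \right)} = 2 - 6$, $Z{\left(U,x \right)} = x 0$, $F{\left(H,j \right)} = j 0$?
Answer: $-137$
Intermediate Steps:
$F{\left(H,j \right)} = 0$
$Z{\left(U,x \right)} = 0$
$O{\left(G \right)} = -4$ ($O{\left(G \right)} = 2 - 6 = -4$)
$T{\left(W,V \right)} = 0$ ($T{\left(W,V \right)} = 3 - 3 = 0$)
$-137 + u{\left(12,T{\left(O{\left(Z{\left(-3,-4 \right)} \right)},1 \right)} \right)} F{\left(9,13 \right)} = -137 + \left(-2 - 12\right) 0 = -137 - 0 = -137 + 0 = -137$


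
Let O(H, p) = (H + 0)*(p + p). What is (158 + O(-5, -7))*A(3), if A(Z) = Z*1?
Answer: 684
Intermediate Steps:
A(Z) = Z
O(H, p) = 2*H*p (O(H, p) = H*(2*p) = 2*H*p)
(158 + O(-5, -7))*A(3) = (158 + 2*(-5)*(-7))*3 = (158 + 70)*3 = 228*3 = 684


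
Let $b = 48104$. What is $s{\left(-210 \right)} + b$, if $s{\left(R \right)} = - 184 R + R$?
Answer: $86534$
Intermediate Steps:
$s{\left(R \right)} = - 183 R$
$s{\left(-210 \right)} + b = \left(-183\right) \left(-210\right) + 48104 = 38430 + 48104 = 86534$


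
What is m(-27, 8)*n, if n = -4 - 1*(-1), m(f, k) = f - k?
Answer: 105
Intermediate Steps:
n = -3 (n = -4 + 1 = -3)
m(-27, 8)*n = (-27 - 1*8)*(-3) = (-27 - 8)*(-3) = -35*(-3) = 105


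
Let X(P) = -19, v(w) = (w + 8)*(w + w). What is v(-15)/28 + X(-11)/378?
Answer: 1408/189 ≈ 7.4497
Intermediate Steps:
v(w) = 2*w*(8 + w) (v(w) = (8 + w)*(2*w) = 2*w*(8 + w))
v(-15)/28 + X(-11)/378 = (2*(-15)*(8 - 15))/28 - 19/378 = (2*(-15)*(-7))*(1/28) - 19*1/378 = 210*(1/28) - 19/378 = 15/2 - 19/378 = 1408/189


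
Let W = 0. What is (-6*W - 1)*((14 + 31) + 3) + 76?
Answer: 28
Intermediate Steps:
(-6*W - 1)*((14 + 31) + 3) + 76 = (-6*0 - 1)*((14 + 31) + 3) + 76 = (0 - 1)*(45 + 3) + 76 = -1*48 + 76 = -48 + 76 = 28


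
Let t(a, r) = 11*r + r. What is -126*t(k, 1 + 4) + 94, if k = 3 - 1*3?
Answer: -7466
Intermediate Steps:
k = 0 (k = 3 - 3 = 0)
t(a, r) = 12*r
-126*t(k, 1 + 4) + 94 = -1512*(1 + 4) + 94 = -1512*5 + 94 = -126*60 + 94 = -7560 + 94 = -7466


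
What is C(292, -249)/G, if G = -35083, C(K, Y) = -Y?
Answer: -249/35083 ≈ -0.0070975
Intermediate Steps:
C(292, -249)/G = -1*(-249)/(-35083) = 249*(-1/35083) = -249/35083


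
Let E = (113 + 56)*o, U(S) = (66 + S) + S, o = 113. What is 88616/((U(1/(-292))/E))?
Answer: 247075763792/9635 ≈ 2.5644e+7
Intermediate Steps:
U(S) = 66 + 2*S
E = 19097 (E = (113 + 56)*113 = 169*113 = 19097)
88616/((U(1/(-292))/E)) = 88616/(((66 + 2/(-292))/19097)) = 88616/(((66 + 2*(-1/292))*(1/19097))) = 88616/(((66 - 1/146)*(1/19097))) = 88616/(((9635/146)*(1/19097))) = 88616/(9635/2788162) = 88616*(2788162/9635) = 247075763792/9635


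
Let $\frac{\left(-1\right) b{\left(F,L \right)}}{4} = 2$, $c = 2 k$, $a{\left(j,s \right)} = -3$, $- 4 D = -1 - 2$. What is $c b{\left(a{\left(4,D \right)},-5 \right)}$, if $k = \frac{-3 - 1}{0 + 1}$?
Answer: $64$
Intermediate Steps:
$D = \frac{3}{4}$ ($D = - \frac{-1 - 2}{4} = \left(- \frac{1}{4}\right) \left(-3\right) = \frac{3}{4} \approx 0.75$)
$k = -4$ ($k = - \frac{4}{1} = \left(-4\right) 1 = -4$)
$c = -8$ ($c = 2 \left(-4\right) = -8$)
$b{\left(F,L \right)} = -8$ ($b{\left(F,L \right)} = \left(-4\right) 2 = -8$)
$c b{\left(a{\left(4,D \right)},-5 \right)} = \left(-8\right) \left(-8\right) = 64$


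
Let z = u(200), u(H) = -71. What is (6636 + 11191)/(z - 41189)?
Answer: -17827/41260 ≈ -0.43207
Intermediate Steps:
z = -71
(6636 + 11191)/(z - 41189) = (6636 + 11191)/(-71 - 41189) = 17827/(-41260) = 17827*(-1/41260) = -17827/41260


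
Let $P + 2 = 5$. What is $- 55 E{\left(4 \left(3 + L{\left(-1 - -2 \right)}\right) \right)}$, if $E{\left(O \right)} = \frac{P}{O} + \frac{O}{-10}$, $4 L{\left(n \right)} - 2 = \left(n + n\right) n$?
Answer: $\frac{1243}{16} \approx 77.688$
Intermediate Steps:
$P = 3$ ($P = -2 + 5 = 3$)
$L{\left(n \right)} = \frac{1}{2} + \frac{n^{2}}{2}$ ($L{\left(n \right)} = \frac{1}{2} + \frac{\left(n + n\right) n}{4} = \frac{1}{2} + \frac{2 n n}{4} = \frac{1}{2} + \frac{2 n^{2}}{4} = \frac{1}{2} + \frac{n^{2}}{2}$)
$E{\left(O \right)} = \frac{3}{O} - \frac{O}{10}$ ($E{\left(O \right)} = \frac{3}{O} + \frac{O}{-10} = \frac{3}{O} + O \left(- \frac{1}{10}\right) = \frac{3}{O} - \frac{O}{10}$)
$- 55 E{\left(4 \left(3 + L{\left(-1 - -2 \right)}\right) \right)} = - 55 \left(\frac{3}{4 \left(3 + \left(\frac{1}{2} + \frac{\left(-1 - -2\right)^{2}}{2}\right)\right)} - \frac{4 \left(3 + \left(\frac{1}{2} + \frac{\left(-1 - -2\right)^{2}}{2}\right)\right)}{10}\right) = - 55 \left(\frac{3}{4 \left(3 + \left(\frac{1}{2} + \frac{\left(-1 + 2\right)^{2}}{2}\right)\right)} - \frac{4 \left(3 + \left(\frac{1}{2} + \frac{\left(-1 + 2\right)^{2}}{2}\right)\right)}{10}\right) = - 55 \left(\frac{3}{4 \left(3 + \left(\frac{1}{2} + \frac{1^{2}}{2}\right)\right)} - \frac{4 \left(3 + \left(\frac{1}{2} + \frac{1^{2}}{2}\right)\right)}{10}\right) = - 55 \left(\frac{3}{4 \left(3 + \left(\frac{1}{2} + \frac{1}{2} \cdot 1\right)\right)} - \frac{4 \left(3 + \left(\frac{1}{2} + \frac{1}{2} \cdot 1\right)\right)}{10}\right) = - 55 \left(\frac{3}{4 \left(3 + \left(\frac{1}{2} + \frac{1}{2}\right)\right)} - \frac{4 \left(3 + \left(\frac{1}{2} + \frac{1}{2}\right)\right)}{10}\right) = - 55 \left(\frac{3}{4 \left(3 + 1\right)} - \frac{4 \left(3 + 1\right)}{10}\right) = - 55 \left(\frac{3}{4 \cdot 4} - \frac{4 \cdot 4}{10}\right) = - 55 \left(\frac{3}{16} - \frac{8}{5}\right) = \left(-55\right) \left(- \frac{113}{80}\right) = \frac{1243}{16}$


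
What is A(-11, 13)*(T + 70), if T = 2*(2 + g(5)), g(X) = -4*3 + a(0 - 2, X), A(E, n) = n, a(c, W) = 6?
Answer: 806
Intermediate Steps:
g(X) = -6 (g(X) = -4*3 + 6 = -12 + 6 = -6)
T = -8 (T = 2*(2 - 6) = 2*(-4) = -8)
A(-11, 13)*(T + 70) = 13*(-8 + 70) = 13*62 = 806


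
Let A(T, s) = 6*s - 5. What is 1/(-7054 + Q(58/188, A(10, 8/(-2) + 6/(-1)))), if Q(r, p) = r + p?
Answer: -94/669157 ≈ -0.00014048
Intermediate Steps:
A(T, s) = -5 + 6*s
Q(r, p) = p + r
1/(-7054 + Q(58/188, A(10, 8/(-2) + 6/(-1)))) = 1/(-7054 + ((-5 + 6*(8/(-2) + 6/(-1))) + 58/188)) = 1/(-7054 + ((-5 + 6*(8*(-½) + 6*(-1))) + 58*(1/188))) = 1/(-7054 + ((-5 + 6*(-4 - 6)) + 29/94)) = 1/(-7054 + ((-5 + 6*(-10)) + 29/94)) = 1/(-7054 + ((-5 - 60) + 29/94)) = 1/(-7054 + (-65 + 29/94)) = 1/(-7054 - 6081/94) = 1/(-669157/94) = -94/669157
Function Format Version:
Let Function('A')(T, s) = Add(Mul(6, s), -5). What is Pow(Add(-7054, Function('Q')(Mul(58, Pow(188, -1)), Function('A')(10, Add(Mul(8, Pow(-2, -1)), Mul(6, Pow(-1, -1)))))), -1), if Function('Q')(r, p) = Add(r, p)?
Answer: Rational(-94, 669157) ≈ -0.00014048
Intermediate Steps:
Function('A')(T, s) = Add(-5, Mul(6, s))
Function('Q')(r, p) = Add(p, r)
Pow(Add(-7054, Function('Q')(Mul(58, Pow(188, -1)), Function('A')(10, Add(Mul(8, Pow(-2, -1)), Mul(6, Pow(-1, -1)))))), -1) = Pow(Add(-7054, Add(Add(-5, Mul(6, Add(Mul(8, Pow(-2, -1)), Mul(6, Pow(-1, -1))))), Mul(58, Pow(188, -1)))), -1) = Pow(Add(-7054, Add(Add(-5, Mul(6, Add(Mul(8, Rational(-1, 2)), Mul(6, -1)))), Mul(58, Rational(1, 188)))), -1) = Pow(Add(-7054, Add(Add(-5, Mul(6, Add(-4, -6))), Rational(29, 94))), -1) = Pow(Add(-7054, Add(Add(-5, Mul(6, -10)), Rational(29, 94))), -1) = Pow(Add(-7054, Add(Add(-5, -60), Rational(29, 94))), -1) = Pow(Add(-7054, Add(-65, Rational(29, 94))), -1) = Pow(Add(-7054, Rational(-6081, 94)), -1) = Pow(Rational(-669157, 94), -1) = Rational(-94, 669157)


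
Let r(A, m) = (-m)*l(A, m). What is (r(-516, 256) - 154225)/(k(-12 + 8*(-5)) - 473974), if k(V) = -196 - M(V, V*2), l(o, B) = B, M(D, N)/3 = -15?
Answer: 219761/474125 ≈ 0.46351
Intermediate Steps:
M(D, N) = -45 (M(D, N) = 3*(-15) = -45)
k(V) = -151 (k(V) = -196 - 1*(-45) = -196 + 45 = -151)
r(A, m) = -m² (r(A, m) = (-m)*m = -m²)
(r(-516, 256) - 154225)/(k(-12 + 8*(-5)) - 473974) = (-1*256² - 154225)/(-151 - 473974) = (-1*65536 - 154225)/(-474125) = (-65536 - 154225)*(-1/474125) = -219761*(-1/474125) = 219761/474125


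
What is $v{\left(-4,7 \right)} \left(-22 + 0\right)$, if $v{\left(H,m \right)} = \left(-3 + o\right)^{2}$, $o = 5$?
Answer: $-88$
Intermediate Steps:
$v{\left(H,m \right)} = 4$ ($v{\left(H,m \right)} = \left(-3 + 5\right)^{2} = 2^{2} = 4$)
$v{\left(-4,7 \right)} \left(-22 + 0\right) = 4 \left(-22 + 0\right) = 4 \left(-22\right) = -88$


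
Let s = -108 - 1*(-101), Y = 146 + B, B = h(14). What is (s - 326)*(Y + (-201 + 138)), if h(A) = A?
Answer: -32301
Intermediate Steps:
B = 14
Y = 160 (Y = 146 + 14 = 160)
s = -7 (s = -108 + 101 = -7)
(s - 326)*(Y + (-201 + 138)) = (-7 - 326)*(160 + (-201 + 138)) = -333*(160 - 63) = -333*97 = -32301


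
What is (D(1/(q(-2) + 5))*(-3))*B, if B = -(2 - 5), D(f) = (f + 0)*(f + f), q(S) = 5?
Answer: -9/50 ≈ -0.18000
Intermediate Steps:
D(f) = 2*f² (D(f) = f*(2*f) = 2*f²)
B = 3 (B = -1*(-3) = 3)
(D(1/(q(-2) + 5))*(-3))*B = ((2*(1/(5 + 5))²)*(-3))*3 = ((2*(1/10)²)*(-3))*3 = ((2*(⅒)²)*(-3))*3 = ((2*(1/100))*(-3))*3 = ((1/50)*(-3))*3 = -3/50*3 = -9/50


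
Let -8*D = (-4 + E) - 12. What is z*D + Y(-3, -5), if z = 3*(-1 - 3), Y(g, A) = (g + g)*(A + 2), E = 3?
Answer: -3/2 ≈ -1.5000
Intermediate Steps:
Y(g, A) = 2*g*(2 + A) (Y(g, A) = (2*g)*(2 + A) = 2*g*(2 + A))
z = -12 (z = 3*(-4) = -12)
D = 13/8 (D = -((-4 + 3) - 12)/8 = -(-1 - 12)/8 = -⅛*(-13) = 13/8 ≈ 1.6250)
z*D + Y(-3, -5) = -12*13/8 + 2*(-3)*(2 - 5) = -39/2 + 2*(-3)*(-3) = -39/2 + 18 = -3/2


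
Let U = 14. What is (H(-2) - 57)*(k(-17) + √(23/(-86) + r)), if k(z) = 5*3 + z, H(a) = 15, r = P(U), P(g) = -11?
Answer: 84 - 21*I*√83334/43 ≈ 84.0 - 140.98*I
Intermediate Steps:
r = -11
k(z) = 15 + z
(H(-2) - 57)*(k(-17) + √(23/(-86) + r)) = (15 - 57)*((15 - 17) + √(23/(-86) - 11)) = -42*(-2 + √(23*(-1/86) - 11)) = -42*(-2 + √(-23/86 - 11)) = -42*(-2 + √(-969/86)) = -42*(-2 + I*√83334/86) = 84 - 21*I*√83334/43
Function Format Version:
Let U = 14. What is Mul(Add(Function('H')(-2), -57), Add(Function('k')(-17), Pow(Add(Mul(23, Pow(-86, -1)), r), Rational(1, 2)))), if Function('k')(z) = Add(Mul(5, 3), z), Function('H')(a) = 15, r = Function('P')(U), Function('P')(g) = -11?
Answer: Add(84, Mul(Rational(-21, 43), I, Pow(83334, Rational(1, 2)))) ≈ Add(84.000, Mul(-140.98, I))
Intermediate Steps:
r = -11
Function('k')(z) = Add(15, z)
Mul(Add(Function('H')(-2), -57), Add(Function('k')(-17), Pow(Add(Mul(23, Pow(-86, -1)), r), Rational(1, 2)))) = Mul(Add(15, -57), Add(Add(15, -17), Pow(Add(Mul(23, Pow(-86, -1)), -11), Rational(1, 2)))) = Mul(-42, Add(-2, Pow(Add(Mul(23, Rational(-1, 86)), -11), Rational(1, 2)))) = Mul(-42, Add(-2, Pow(Add(Rational(-23, 86), -11), Rational(1, 2)))) = Mul(-42, Add(-2, Pow(Rational(-969, 86), Rational(1, 2)))) = Mul(-42, Add(-2, Mul(Rational(1, 86), I, Pow(83334, Rational(1, 2))))) = Add(84, Mul(Rational(-21, 43), I, Pow(83334, Rational(1, 2))))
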